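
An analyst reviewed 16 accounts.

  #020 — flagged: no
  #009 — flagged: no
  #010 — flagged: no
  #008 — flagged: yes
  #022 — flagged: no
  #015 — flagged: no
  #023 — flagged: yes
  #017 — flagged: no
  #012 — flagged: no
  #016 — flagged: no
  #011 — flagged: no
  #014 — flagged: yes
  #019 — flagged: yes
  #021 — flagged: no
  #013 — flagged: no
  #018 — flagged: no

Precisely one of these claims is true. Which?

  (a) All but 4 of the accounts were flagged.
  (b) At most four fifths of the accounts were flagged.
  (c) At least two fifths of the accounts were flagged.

|A| = 16, |A ∩ B| = 4, |A ∖ B| = 12.
(a) requires |A ∖ B| = 4: false.
(b) requires |A ∩ B| / |A| ≤ 4/5: true.
(c) requires |A ∩ B| / |A| ≥ 2/5: false.

(b)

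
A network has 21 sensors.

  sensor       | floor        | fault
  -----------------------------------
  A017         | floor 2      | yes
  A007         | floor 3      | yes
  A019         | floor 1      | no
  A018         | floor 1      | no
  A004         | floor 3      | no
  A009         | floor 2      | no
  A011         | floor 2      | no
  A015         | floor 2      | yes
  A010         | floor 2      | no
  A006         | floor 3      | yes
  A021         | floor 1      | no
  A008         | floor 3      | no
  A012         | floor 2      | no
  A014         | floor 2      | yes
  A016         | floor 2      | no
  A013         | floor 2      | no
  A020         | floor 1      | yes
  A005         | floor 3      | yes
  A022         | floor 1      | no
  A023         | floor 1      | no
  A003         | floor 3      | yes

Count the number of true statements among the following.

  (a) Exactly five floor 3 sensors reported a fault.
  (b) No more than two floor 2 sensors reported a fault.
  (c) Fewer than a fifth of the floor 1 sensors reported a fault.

(a) floor 3: |A| = 6, |A ∩ B| = 4; needs |A ∩ B| = 5 — false.
(b) floor 2: |A| = 9, |A ∩ B| = 3; needs |A ∩ B| ≤ 2 — false.
(c) floor 1: |A| = 6, |A ∩ B| = 1; needs |A ∩ B| / |A| < 1/5 — true.

1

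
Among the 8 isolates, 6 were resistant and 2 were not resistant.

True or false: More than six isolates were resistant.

The determiner here denotes the relation: |A ∩ B| > 6.
|A| = 8, |A ∩ B| = 6, |A ∖ B| = 2.
|A ∩ B| = 6, so the statement is false.

False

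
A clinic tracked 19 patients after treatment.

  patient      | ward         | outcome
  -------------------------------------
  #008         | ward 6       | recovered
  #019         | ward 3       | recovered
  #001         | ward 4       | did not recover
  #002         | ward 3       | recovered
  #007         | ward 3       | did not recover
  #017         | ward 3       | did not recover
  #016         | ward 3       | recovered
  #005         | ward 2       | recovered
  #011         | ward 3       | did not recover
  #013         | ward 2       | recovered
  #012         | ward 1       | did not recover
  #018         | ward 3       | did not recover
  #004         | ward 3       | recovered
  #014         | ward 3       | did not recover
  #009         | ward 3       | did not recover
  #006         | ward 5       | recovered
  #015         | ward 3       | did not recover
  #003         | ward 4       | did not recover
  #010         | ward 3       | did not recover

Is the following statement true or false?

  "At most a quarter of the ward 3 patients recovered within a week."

False

The determiner here denotes the relation: |A ∩ B| / |A| ≤ 1/4.
A (the restrictor) = {#019, #002, #007, #017, #016, #011, #018, #004, #014, #009, #015, #010}, |A| = 12.
A ∩ B = {#019, #002, #016, #004}, so |A ∩ B| = 4.
A ∖ B = {#007, #017, #011, #018, #014, #009, #015, #010}, so |A ∖ B| = 8.
|A ∩ B|/|A| = 4/12, so the statement is false.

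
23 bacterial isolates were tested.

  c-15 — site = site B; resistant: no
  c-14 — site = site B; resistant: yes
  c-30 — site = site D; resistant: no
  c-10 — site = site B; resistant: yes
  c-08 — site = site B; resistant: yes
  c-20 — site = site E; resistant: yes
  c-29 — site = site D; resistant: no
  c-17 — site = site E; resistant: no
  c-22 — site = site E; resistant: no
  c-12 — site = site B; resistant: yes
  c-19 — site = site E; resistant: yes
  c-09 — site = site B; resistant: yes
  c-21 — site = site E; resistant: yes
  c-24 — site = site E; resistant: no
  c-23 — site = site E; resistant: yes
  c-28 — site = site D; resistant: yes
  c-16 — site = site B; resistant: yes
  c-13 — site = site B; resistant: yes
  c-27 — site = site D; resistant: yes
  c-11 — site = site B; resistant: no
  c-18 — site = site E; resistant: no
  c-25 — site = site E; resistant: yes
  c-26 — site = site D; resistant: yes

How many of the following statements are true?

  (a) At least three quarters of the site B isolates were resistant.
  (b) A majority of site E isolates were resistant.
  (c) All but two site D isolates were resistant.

3

(a) site B: |A| = 9, |A ∩ B| = 7; needs |A ∩ B| / |A| ≥ 3/4 — true.
(b) site E: |A| = 9, |A ∩ B| = 5; needs |A ∩ B| > |A ∖ B| — true.
(c) site D: |A| = 5, |A ∩ B| = 3; needs |A ∖ B| = 2 — true.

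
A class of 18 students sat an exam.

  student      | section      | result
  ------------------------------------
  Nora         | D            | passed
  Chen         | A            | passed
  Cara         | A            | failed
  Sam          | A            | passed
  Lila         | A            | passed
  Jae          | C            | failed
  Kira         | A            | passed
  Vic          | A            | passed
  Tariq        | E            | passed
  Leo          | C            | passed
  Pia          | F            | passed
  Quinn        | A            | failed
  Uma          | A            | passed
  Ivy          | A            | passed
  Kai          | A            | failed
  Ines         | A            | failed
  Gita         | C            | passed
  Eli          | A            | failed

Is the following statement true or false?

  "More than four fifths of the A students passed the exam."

Truth condition: |A ∩ B| / |A| > 4/5.
A (the restrictor) = {Chen, Cara, Sam, Lila, Kira, Vic, Quinn, Uma, Ivy, Kai, Ines, Eli}, |A| = 12.
A ∩ B = {Chen, Sam, Lila, Kira, Vic, Uma, Ivy}, so |A ∩ B| = 7.
A ∖ B = {Cara, Quinn, Kai, Ines, Eli}, so |A ∖ B| = 5.
|A ∩ B|/|A| = 7/12, so the statement is false.

False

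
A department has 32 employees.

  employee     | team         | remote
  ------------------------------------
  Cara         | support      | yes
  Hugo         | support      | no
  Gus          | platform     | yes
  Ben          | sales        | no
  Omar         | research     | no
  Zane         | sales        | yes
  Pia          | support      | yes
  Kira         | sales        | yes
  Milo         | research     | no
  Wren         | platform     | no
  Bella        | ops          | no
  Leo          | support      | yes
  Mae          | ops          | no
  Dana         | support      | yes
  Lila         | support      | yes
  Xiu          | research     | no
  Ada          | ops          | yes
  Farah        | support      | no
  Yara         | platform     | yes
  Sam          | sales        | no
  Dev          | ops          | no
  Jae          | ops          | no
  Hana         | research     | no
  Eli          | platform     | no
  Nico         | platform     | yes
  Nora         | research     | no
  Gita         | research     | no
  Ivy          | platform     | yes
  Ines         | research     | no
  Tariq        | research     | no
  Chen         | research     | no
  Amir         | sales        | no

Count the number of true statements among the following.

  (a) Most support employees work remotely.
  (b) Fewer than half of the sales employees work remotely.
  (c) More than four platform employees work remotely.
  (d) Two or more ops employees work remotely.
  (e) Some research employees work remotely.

(a) support: |A| = 7, |A ∩ B| = 5; needs |A ∩ B| > |A ∖ B| — true.
(b) sales: |A| = 5, |A ∩ B| = 2; needs |A ∩ B| < |A ∖ B| — true.
(c) platform: |A| = 6, |A ∩ B| = 4; needs |A ∩ B| > 4 — false.
(d) ops: |A| = 5, |A ∩ B| = 1; needs |A ∩ B| ≥ 2 — false.
(e) research: |A| = 9, |A ∩ B| = 0; needs A ∩ B ≠ ∅ (|A ∩ B| ≥ 1) — false.

2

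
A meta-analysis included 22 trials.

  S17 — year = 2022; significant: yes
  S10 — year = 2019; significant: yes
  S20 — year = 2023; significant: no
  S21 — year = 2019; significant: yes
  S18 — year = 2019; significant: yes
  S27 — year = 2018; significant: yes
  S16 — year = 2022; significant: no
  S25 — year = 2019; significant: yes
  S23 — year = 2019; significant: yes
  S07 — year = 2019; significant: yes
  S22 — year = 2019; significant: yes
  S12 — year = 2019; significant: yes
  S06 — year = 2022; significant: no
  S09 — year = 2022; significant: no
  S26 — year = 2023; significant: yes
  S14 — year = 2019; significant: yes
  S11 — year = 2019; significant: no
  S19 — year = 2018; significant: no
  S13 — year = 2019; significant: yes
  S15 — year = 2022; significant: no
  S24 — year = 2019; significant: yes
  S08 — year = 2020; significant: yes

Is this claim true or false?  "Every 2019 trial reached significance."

'Every 2019 trial reached significance' holds iff A ⊆ B, i.e. every element of A is in B (|A ∖ B| = 0).
A (the restrictor) = {S10, S21, S18, S25, S23, S07, S22, S12, S14, S11, S13, S24}, |A| = 12.
A ∖ B = {S11}, so |A ∖ B| = 1.
So the statement is false.

False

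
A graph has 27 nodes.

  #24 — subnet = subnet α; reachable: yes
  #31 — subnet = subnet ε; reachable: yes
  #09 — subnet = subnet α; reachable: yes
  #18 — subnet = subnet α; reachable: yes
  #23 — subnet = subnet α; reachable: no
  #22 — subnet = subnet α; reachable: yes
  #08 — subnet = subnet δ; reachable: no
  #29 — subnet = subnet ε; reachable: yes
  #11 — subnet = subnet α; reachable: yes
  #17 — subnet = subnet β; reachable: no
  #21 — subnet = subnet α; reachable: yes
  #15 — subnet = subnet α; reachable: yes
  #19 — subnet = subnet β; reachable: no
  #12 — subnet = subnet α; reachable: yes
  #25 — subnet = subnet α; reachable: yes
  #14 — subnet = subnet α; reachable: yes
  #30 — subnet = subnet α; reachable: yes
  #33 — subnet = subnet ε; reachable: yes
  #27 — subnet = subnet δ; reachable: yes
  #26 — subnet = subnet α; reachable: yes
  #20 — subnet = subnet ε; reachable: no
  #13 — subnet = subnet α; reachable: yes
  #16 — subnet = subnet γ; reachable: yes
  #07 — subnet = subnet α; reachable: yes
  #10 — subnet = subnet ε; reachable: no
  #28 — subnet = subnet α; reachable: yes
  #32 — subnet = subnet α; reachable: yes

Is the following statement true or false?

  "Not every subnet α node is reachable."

True

The determiner here denotes the relation: A ⊄ B (|A ∖ B| ≥ 1).
|A| = 17, |A ∩ B| = 16, |A ∖ B| = 1.
So the statement is true.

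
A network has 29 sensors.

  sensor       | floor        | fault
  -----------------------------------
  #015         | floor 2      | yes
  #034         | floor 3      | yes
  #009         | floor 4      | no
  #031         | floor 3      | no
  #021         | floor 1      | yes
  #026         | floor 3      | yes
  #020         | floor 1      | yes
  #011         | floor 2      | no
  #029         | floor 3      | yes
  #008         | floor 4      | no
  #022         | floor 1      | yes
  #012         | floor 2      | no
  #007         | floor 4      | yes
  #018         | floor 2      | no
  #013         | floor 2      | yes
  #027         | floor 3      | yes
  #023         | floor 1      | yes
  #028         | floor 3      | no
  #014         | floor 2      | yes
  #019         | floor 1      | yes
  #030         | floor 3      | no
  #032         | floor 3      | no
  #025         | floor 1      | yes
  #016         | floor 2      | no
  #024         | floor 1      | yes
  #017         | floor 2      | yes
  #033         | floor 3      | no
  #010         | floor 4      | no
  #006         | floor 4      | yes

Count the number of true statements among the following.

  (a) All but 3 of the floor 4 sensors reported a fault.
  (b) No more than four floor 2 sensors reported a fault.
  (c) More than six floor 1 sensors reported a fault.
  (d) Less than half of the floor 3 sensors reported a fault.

(a) floor 4: |A| = 5, |A ∩ B| = 2; needs |A ∖ B| = 3 — true.
(b) floor 2: |A| = 8, |A ∩ B| = 4; needs |A ∩ B| ≤ 4 — true.
(c) floor 1: |A| = 7, |A ∩ B| = 7; needs |A ∩ B| > 6 — true.
(d) floor 3: |A| = 9, |A ∩ B| = 4; needs |A ∩ B| < |A ∖ B| — true.

4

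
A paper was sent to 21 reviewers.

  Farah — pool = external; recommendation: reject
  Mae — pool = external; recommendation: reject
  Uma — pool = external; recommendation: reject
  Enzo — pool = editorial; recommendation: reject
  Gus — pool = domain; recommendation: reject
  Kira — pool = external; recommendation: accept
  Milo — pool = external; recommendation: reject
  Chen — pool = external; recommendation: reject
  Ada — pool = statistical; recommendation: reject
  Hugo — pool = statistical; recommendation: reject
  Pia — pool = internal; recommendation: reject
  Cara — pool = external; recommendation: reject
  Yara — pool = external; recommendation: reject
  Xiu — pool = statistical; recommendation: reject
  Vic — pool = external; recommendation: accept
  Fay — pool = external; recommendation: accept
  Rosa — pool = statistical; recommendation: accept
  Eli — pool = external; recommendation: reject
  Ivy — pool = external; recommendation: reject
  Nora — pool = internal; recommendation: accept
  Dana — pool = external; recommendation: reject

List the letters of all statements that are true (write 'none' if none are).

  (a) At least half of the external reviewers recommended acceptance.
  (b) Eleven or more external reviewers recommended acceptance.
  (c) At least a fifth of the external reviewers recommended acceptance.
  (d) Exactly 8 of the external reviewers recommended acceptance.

|A| = 13, |A ∩ B| = 3, |A ∖ B| = 10.
(a) |A ∩ B| ≥ |A ∖ B|: fails.
(b) |A ∩ B| ≥ 11: fails.
(c) |A ∩ B| / |A| ≥ 1/5: holds.
(d) |A ∩ B| = 8: fails.

(c)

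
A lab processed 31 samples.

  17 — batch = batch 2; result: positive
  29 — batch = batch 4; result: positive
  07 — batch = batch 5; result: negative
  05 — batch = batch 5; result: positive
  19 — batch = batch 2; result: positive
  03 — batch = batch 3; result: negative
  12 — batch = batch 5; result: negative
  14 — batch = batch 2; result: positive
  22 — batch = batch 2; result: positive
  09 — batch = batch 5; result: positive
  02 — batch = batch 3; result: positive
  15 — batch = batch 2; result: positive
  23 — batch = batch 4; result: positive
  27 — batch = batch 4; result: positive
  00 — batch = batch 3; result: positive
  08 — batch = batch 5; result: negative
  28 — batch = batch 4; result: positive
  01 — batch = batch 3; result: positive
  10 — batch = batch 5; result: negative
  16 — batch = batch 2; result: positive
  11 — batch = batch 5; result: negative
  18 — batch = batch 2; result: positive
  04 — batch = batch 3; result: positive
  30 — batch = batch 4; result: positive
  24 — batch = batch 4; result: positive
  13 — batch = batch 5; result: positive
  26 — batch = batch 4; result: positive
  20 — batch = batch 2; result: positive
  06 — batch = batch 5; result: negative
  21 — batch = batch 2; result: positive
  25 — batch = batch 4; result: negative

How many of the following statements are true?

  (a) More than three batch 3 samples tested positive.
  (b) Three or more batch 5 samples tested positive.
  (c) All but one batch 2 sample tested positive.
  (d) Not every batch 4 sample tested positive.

3

(a) batch 3: |A| = 5, |A ∩ B| = 4; needs |A ∩ B| > 3 — true.
(b) batch 5: |A| = 9, |A ∩ B| = 3; needs |A ∩ B| ≥ 3 — true.
(c) batch 2: |A| = 9, |A ∩ B| = 9; needs |A ∖ B| = 1 — false.
(d) batch 4: |A| = 8, |A ∩ B| = 7; needs A ⊄ B (|A ∖ B| ≥ 1) — true.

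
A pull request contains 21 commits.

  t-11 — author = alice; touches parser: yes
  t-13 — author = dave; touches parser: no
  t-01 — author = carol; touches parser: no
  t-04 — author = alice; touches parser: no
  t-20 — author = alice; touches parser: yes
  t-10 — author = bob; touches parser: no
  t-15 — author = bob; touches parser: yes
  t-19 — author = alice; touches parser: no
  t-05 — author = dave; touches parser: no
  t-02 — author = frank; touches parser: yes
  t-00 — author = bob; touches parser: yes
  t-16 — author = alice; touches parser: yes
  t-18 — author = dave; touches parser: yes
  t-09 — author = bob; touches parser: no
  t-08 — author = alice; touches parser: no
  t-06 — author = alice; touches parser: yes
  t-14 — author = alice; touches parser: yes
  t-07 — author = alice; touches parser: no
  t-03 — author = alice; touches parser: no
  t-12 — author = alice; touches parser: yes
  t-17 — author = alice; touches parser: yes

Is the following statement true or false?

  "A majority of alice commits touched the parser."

The determiner here denotes the relation: |A ∩ B| > |A ∖ B|.
A (the restrictor) = {t-11, t-04, t-20, t-19, t-16, t-08, t-06, t-14, t-07, t-03, t-12, t-17}, |A| = 12.
A ∩ B = {t-11, t-20, t-16, t-06, t-14, t-12, t-17}, so |A ∩ B| = 7.
A ∖ B = {t-04, t-19, t-08, t-07, t-03}, so |A ∖ B| = 5.
7 > 5, so the statement is true.

True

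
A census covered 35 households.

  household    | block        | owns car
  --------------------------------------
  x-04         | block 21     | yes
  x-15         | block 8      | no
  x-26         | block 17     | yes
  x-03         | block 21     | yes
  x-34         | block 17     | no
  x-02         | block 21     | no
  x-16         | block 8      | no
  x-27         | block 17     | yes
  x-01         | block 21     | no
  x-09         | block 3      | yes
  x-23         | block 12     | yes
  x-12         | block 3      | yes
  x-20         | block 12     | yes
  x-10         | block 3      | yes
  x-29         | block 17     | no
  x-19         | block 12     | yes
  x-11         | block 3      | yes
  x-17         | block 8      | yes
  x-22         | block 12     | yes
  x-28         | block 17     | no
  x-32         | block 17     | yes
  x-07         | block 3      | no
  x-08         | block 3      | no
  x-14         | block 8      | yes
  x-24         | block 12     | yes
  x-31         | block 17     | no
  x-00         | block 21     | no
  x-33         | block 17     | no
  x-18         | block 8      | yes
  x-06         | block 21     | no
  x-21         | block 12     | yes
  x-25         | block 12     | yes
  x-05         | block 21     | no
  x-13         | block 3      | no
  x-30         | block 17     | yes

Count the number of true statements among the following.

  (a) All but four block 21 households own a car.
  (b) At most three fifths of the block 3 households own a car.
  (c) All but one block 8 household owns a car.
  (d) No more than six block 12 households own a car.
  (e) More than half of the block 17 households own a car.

1

(a) block 21: |A| = 7, |A ∩ B| = 2; needs |A ∖ B| = 4 — false.
(b) block 3: |A| = 7, |A ∩ B| = 4; needs |A ∩ B| / |A| ≤ 3/5 — true.
(c) block 8: |A| = 5, |A ∩ B| = 3; needs |A ∖ B| = 1 — false.
(d) block 12: |A| = 7, |A ∩ B| = 7; needs |A ∩ B| ≤ 6 — false.
(e) block 17: |A| = 9, |A ∩ B| = 4; needs |A ∩ B| > |A ∖ B| — false.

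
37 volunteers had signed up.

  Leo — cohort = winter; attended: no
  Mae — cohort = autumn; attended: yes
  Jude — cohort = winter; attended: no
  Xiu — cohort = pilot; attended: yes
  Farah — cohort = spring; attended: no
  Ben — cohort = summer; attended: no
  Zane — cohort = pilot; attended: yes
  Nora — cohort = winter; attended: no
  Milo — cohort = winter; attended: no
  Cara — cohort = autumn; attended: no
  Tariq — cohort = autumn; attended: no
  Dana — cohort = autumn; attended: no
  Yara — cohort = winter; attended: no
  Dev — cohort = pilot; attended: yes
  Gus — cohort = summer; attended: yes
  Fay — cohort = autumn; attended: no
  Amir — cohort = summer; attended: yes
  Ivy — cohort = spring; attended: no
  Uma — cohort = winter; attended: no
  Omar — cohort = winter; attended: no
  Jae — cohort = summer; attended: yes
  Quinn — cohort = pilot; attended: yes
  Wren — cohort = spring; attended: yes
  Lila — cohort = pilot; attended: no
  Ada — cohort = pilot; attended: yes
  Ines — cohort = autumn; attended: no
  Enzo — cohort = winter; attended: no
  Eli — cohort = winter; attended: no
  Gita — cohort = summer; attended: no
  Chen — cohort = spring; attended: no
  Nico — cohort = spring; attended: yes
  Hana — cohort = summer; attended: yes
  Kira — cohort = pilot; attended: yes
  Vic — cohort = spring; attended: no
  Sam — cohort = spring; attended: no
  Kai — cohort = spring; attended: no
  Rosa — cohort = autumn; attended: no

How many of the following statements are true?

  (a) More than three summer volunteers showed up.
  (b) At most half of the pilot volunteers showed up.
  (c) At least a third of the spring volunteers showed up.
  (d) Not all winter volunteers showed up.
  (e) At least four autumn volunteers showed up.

2

(a) summer: |A| = 6, |A ∩ B| = 4; needs |A ∩ B| > 3 — true.
(b) pilot: |A| = 7, |A ∩ B| = 6; needs |A ∩ B| ≤ |A ∖ B| — false.
(c) spring: |A| = 8, |A ∩ B| = 2; needs |A ∩ B| / |A| ≥ 1/3 — false.
(d) winter: |A| = 9, |A ∩ B| = 0; needs A ⊄ B (|A ∖ B| ≥ 1) — true.
(e) autumn: |A| = 7, |A ∩ B| = 1; needs |A ∩ B| ≥ 4 — false.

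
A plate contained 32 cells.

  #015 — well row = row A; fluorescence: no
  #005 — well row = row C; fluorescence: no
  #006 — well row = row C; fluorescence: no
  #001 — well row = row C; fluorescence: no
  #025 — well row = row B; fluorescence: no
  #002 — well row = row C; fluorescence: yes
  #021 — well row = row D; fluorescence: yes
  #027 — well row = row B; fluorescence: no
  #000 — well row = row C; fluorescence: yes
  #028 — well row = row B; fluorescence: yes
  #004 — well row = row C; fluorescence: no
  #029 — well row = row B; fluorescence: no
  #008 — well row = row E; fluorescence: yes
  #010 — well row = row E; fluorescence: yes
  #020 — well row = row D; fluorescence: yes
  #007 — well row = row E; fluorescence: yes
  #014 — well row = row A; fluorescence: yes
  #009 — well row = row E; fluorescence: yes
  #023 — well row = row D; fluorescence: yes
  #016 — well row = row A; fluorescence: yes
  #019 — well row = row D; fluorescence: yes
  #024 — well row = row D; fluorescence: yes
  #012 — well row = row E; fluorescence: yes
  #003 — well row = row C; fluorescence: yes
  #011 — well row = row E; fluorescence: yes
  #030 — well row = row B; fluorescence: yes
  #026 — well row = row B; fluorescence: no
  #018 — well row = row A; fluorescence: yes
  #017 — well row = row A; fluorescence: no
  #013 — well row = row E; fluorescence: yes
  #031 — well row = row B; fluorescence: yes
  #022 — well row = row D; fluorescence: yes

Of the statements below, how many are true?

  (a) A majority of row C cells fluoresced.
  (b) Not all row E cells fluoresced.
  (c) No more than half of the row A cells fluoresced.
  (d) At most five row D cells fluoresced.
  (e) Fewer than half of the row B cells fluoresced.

(a) row C: |A| = 7, |A ∩ B| = 3; needs |A ∩ B| > |A ∖ B| — false.
(b) row E: |A| = 7, |A ∩ B| = 7; needs A ⊄ B (|A ∖ B| ≥ 1) — false.
(c) row A: |A| = 5, |A ∩ B| = 3; needs |A ∩ B| ≤ |A ∖ B| — false.
(d) row D: |A| = 6, |A ∩ B| = 6; needs |A ∩ B| ≤ 5 — false.
(e) row B: |A| = 7, |A ∩ B| = 3; needs |A ∩ B| < |A ∖ B| — true.

1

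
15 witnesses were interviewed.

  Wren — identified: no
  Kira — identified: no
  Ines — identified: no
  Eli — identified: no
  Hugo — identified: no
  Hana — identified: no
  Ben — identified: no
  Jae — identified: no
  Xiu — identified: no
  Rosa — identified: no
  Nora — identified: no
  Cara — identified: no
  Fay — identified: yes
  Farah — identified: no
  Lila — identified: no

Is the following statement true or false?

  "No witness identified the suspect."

False

The determiner here denotes the relation: A ∩ B = ∅ (|A ∩ B| = 0).
|A| = 15, |A ∩ B| = 1, |A ∖ B| = 14.
So the statement is false.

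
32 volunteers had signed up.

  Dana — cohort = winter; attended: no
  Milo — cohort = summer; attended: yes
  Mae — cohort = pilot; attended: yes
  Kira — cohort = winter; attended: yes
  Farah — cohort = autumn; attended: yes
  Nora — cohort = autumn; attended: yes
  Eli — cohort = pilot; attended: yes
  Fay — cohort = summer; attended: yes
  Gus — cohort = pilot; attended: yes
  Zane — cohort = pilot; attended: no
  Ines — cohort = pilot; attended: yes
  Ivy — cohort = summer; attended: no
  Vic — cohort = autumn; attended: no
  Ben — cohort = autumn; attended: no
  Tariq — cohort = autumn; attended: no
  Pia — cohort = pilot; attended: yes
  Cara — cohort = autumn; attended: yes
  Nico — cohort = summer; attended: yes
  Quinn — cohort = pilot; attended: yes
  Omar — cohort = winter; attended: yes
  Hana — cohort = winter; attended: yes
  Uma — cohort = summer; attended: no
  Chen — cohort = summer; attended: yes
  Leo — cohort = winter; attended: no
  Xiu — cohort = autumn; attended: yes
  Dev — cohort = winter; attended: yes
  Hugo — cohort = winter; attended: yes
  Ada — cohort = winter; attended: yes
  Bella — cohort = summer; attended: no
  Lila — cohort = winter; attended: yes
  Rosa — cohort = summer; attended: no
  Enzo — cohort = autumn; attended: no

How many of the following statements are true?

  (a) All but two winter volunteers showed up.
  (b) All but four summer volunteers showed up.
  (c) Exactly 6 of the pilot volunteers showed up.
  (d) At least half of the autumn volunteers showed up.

(a) winter: |A| = 9, |A ∩ B| = 7; needs |A ∖ B| = 2 — true.
(b) summer: |A| = 8, |A ∩ B| = 4; needs |A ∖ B| = 4 — true.
(c) pilot: |A| = 7, |A ∩ B| = 6; needs |A ∩ B| = 6 — true.
(d) autumn: |A| = 8, |A ∩ B| = 4; needs |A ∩ B| ≥ |A ∖ B| — true.

4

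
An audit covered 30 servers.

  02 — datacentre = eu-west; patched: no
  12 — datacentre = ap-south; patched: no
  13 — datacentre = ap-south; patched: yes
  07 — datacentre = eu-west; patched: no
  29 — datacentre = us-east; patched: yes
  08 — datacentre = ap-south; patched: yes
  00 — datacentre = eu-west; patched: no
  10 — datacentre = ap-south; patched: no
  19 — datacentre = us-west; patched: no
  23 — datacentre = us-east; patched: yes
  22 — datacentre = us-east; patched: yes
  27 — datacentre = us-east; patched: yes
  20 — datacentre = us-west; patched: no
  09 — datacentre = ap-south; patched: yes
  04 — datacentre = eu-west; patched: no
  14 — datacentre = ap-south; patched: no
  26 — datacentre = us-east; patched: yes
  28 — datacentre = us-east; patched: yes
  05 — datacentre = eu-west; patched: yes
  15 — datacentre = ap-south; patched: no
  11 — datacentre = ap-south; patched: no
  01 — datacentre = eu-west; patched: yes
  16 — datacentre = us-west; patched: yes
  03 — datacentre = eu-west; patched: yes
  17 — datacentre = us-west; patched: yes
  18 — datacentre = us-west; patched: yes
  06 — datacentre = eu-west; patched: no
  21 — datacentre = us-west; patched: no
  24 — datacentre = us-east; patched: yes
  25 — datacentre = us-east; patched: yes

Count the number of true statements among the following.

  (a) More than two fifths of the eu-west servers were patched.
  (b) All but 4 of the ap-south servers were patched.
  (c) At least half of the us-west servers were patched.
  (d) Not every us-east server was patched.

1

(a) eu-west: |A| = 8, |A ∩ B| = 3; needs |A ∩ B| / |A| > 2/5 — false.
(b) ap-south: |A| = 8, |A ∩ B| = 3; needs |A ∖ B| = 4 — false.
(c) us-west: |A| = 6, |A ∩ B| = 3; needs |A ∩ B| ≥ |A ∖ B| — true.
(d) us-east: |A| = 8, |A ∩ B| = 8; needs A ⊄ B (|A ∖ B| ≥ 1) — false.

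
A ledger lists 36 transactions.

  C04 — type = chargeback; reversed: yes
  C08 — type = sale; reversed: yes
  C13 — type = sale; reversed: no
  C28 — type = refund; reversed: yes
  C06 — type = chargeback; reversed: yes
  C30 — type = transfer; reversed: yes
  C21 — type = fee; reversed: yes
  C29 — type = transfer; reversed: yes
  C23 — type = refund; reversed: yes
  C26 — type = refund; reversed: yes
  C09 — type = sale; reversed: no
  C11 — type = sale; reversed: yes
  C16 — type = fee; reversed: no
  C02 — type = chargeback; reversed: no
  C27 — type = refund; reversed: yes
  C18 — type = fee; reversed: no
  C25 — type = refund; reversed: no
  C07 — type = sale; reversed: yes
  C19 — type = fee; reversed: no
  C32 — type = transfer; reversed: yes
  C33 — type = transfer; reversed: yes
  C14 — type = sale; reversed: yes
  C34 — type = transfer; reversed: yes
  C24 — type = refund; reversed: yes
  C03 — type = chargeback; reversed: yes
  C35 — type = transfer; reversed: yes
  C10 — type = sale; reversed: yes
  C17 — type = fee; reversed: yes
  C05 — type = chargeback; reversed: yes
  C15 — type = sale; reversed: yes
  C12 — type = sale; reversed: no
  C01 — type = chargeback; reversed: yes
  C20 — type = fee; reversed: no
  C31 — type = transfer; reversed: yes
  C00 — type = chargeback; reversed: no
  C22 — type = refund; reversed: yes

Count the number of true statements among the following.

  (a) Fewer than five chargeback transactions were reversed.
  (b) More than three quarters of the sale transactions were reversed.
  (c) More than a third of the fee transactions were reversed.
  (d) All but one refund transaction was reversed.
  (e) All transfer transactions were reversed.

(a) chargeback: |A| = 7, |A ∩ B| = 5; needs |A ∩ B| < 5 — false.
(b) sale: |A| = 9, |A ∩ B| = 6; needs |A ∩ B| / |A| > 3/4 — false.
(c) fee: |A| = 6, |A ∩ B| = 2; needs |A ∩ B| / |A| > 1/3 — false.
(d) refund: |A| = 7, |A ∩ B| = 6; needs |A ∖ B| = 1 — true.
(e) transfer: |A| = 7, |A ∩ B| = 7; needs A ⊆ B, i.e. every element of A is in B (|A ∖ B| = 0) — true.

2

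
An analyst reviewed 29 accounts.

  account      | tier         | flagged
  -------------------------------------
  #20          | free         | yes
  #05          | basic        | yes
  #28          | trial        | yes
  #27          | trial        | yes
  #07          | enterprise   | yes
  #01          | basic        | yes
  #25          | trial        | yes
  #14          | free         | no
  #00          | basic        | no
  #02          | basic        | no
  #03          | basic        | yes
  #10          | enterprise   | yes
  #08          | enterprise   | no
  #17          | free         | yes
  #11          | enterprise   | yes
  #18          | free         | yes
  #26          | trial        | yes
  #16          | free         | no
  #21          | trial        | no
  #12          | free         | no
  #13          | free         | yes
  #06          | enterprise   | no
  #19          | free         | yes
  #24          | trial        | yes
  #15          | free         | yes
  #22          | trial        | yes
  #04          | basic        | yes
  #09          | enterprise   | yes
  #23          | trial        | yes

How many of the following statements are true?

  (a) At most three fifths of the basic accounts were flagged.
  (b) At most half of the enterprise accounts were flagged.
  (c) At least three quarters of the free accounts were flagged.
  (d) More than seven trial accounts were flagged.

(a) basic: |A| = 6, |A ∩ B| = 4; needs |A ∩ B| / |A| ≤ 3/5 — false.
(b) enterprise: |A| = 6, |A ∩ B| = 4; needs |A ∩ B| ≤ |A ∖ B| — false.
(c) free: |A| = 9, |A ∩ B| = 6; needs |A ∩ B| / |A| ≥ 3/4 — false.
(d) trial: |A| = 8, |A ∩ B| = 7; needs |A ∩ B| > 7 — false.

0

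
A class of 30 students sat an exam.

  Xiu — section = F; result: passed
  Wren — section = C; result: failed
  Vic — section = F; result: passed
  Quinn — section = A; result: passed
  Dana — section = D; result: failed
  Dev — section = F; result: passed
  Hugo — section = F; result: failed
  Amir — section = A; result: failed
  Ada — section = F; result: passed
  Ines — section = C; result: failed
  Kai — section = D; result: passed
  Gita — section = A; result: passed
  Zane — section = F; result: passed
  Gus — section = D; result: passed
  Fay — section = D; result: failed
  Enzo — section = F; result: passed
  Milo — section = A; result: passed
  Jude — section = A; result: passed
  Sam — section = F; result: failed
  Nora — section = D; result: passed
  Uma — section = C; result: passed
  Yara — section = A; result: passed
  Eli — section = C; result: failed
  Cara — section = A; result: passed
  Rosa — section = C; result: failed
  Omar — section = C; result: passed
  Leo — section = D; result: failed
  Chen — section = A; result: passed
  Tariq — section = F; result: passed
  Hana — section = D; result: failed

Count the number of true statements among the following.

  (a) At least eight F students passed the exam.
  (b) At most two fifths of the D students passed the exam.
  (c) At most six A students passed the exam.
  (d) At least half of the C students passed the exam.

0

(a) F: |A| = 9, |A ∩ B| = 7; needs |A ∩ B| ≥ 8 — false.
(b) D: |A| = 7, |A ∩ B| = 3; needs |A ∩ B| / |A| ≤ 2/5 — false.
(c) A: |A| = 8, |A ∩ B| = 7; needs |A ∩ B| ≤ 6 — false.
(d) C: |A| = 6, |A ∩ B| = 2; needs |A ∩ B| ≥ |A ∖ B| — false.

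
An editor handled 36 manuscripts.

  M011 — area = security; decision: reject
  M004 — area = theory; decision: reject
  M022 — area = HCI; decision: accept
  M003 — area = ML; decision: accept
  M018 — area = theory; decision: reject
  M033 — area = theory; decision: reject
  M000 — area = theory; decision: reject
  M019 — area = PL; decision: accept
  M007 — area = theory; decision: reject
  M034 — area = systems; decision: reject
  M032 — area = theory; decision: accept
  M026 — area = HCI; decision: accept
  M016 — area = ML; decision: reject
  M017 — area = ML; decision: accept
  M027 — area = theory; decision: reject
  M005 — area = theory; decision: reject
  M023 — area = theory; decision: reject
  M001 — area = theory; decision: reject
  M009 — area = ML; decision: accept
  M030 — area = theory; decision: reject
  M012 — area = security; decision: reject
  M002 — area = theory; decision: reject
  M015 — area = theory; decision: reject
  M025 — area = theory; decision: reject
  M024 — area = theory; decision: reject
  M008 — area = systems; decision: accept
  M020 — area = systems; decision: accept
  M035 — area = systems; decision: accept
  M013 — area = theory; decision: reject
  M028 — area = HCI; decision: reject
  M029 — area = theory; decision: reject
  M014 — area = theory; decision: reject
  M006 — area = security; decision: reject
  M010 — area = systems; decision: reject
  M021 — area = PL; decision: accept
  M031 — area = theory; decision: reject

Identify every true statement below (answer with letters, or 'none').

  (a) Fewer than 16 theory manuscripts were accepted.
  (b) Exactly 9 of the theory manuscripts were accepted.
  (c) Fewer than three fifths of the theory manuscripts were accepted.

(a), (c)

|A| = 19, |A ∩ B| = 1, |A ∖ B| = 18.
(a) |A ∩ B| < 16: holds.
(b) |A ∩ B| = 9: fails.
(c) |A ∩ B| / |A| < 3/5: holds.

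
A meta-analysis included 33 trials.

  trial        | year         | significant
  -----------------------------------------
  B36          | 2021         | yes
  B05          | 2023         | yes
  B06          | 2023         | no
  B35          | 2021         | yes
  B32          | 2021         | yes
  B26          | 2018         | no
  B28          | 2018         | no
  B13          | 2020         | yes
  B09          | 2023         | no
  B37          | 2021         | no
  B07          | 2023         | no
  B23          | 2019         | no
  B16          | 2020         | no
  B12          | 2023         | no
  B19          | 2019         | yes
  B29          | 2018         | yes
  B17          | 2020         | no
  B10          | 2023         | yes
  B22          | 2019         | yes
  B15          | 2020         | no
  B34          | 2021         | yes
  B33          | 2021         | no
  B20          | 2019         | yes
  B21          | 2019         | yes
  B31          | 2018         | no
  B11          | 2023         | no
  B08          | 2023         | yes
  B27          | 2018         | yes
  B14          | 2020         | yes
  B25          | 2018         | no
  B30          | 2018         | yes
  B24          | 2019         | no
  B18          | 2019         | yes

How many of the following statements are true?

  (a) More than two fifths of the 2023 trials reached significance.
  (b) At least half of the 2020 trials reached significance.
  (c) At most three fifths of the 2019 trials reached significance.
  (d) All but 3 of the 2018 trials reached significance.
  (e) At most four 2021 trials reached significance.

(a) 2023: |A| = 8, |A ∩ B| = 3; needs |A ∩ B| / |A| > 2/5 — false.
(b) 2020: |A| = 5, |A ∩ B| = 2; needs |A ∩ B| ≥ |A ∖ B| — false.
(c) 2019: |A| = 7, |A ∩ B| = 5; needs |A ∩ B| / |A| ≤ 3/5 — false.
(d) 2018: |A| = 7, |A ∩ B| = 3; needs |A ∖ B| = 3 — false.
(e) 2021: |A| = 6, |A ∩ B| = 4; needs |A ∩ B| ≤ 4 — true.

1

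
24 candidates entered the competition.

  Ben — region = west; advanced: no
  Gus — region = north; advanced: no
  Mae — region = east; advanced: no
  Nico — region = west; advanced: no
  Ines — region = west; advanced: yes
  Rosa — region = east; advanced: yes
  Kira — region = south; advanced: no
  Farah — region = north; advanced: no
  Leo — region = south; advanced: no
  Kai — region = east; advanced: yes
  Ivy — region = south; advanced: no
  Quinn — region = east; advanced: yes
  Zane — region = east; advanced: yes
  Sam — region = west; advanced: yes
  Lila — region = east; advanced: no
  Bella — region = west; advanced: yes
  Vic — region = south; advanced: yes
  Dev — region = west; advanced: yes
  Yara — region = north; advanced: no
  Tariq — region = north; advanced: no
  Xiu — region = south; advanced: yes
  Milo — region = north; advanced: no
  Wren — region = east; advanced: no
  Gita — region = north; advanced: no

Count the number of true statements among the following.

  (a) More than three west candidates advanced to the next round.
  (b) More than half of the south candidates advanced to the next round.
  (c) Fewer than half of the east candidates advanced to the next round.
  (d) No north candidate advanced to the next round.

2

(a) west: |A| = 6, |A ∩ B| = 4; needs |A ∩ B| > 3 — true.
(b) south: |A| = 5, |A ∩ B| = 2; needs |A ∩ B| > |A ∖ B| — false.
(c) east: |A| = 7, |A ∩ B| = 4; needs |A ∩ B| < |A ∖ B| — false.
(d) north: |A| = 6, |A ∩ B| = 0; needs A ∩ B = ∅ (|A ∩ B| = 0) — true.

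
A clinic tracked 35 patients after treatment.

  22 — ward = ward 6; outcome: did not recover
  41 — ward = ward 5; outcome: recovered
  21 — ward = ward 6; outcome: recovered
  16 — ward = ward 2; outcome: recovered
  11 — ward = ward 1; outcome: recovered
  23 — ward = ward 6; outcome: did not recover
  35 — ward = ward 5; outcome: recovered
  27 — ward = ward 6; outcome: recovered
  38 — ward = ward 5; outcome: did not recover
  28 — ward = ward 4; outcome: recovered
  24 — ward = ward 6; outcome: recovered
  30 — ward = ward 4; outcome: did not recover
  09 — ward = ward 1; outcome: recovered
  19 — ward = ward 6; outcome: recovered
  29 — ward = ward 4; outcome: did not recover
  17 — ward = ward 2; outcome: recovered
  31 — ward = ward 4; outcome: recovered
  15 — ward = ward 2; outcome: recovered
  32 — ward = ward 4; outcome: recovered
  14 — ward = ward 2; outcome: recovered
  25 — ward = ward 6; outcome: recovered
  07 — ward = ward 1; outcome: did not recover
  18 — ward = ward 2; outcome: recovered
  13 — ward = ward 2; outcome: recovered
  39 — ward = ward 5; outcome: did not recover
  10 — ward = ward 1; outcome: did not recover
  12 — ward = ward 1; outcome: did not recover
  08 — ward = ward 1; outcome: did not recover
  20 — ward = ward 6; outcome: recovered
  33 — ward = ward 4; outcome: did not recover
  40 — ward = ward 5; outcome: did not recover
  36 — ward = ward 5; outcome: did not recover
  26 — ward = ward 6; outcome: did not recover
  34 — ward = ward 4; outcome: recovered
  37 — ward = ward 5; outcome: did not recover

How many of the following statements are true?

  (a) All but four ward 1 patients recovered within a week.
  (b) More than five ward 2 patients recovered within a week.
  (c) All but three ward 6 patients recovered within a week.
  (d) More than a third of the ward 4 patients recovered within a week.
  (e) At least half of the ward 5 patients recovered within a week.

4

(a) ward 1: |A| = 6, |A ∩ B| = 2; needs |A ∖ B| = 4 — true.
(b) ward 2: |A| = 6, |A ∩ B| = 6; needs |A ∩ B| > 5 — true.
(c) ward 6: |A| = 9, |A ∩ B| = 6; needs |A ∖ B| = 3 — true.
(d) ward 4: |A| = 7, |A ∩ B| = 4; needs |A ∩ B| / |A| > 1/3 — true.
(e) ward 5: |A| = 7, |A ∩ B| = 2; needs |A ∩ B| ≥ |A ∖ B| — false.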